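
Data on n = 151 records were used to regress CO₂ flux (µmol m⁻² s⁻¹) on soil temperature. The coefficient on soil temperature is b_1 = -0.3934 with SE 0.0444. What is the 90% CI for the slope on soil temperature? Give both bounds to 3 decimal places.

(-0.467, -0.320)

df = n − 2 = 151 − 2 = 149.
t* = t_{0.05, 149} = 1.655145.
Margin = t* × SE = 1.655145 × 0.0444 = 0.07349.
CI: -0.3934 ± 0.07349 → (-0.467, -0.320).
With 90% confidence, each one-unit increase in soil temperature is associated with a change of between -0.467 and -0.320 µmol m⁻² s⁻¹ in CO₂ flux.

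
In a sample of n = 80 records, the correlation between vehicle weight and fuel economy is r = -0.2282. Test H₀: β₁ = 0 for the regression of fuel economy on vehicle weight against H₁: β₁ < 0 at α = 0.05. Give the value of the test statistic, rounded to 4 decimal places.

t = -2.0700

t = r·√(n − 2)/√(1 − r²) = -0.2282·√78/√0.947925 = -2.0700.
df = n − 2 = 78.
One-sided p ≈ 0.0209, which is < 0.05, so reject H₀.
There is evidence of a linear association between vehicle weight and fuel economy.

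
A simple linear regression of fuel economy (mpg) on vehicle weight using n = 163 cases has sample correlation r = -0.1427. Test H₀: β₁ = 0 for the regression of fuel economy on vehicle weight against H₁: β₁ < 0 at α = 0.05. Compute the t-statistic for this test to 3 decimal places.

t = -1.829

t = r·√(n − 2)/√(1 − r²) = -0.1427·√161/√0.979637 = -1.829.
df = n − 2 = 161.
One-sided p ≈ 0.0346, which is < 0.05, so reject H₀.
There is evidence of a linear association between vehicle weight and fuel economy.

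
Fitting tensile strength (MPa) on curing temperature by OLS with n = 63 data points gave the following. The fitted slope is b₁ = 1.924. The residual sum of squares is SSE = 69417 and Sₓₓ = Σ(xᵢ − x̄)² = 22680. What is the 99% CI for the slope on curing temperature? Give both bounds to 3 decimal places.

(1.328, 2.520)

MSE = SSE/(n − 2) = 69417/61 = 1137.98.
SE(b₁) = √(MSE/Sₓₓ) = √(1137.98/22680) = 0.223999.
df = n − 2 = 61.
t* = t_{0.005, 61} = 2.658857.
Margin = t* × SE = 2.658857 × 0.223999 = 0.59558.
CI: 1.924 ± 0.59558 → (1.328, 2.520).
With 99% confidence, each one-unit increase in curing temperature is associated with a change of between 1.328 and 2.520 MPa in tensile strength.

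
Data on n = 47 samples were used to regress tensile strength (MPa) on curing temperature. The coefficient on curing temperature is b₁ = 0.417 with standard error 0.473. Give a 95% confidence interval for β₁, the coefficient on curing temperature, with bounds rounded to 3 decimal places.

df = n − 2 = 47 − 2 = 45.
t* = t_{0.025, 45} = 2.014103.
Margin = t* × SE = 2.014103 × 0.473 = 0.95267.
CI: 0.417 ± 0.95267 → (-0.536, 1.370).
With 95% confidence, each one-unit increase in curing temperature is associated with a change of between -0.536 and 1.370 MPa in tensile strength.

(-0.536, 1.370)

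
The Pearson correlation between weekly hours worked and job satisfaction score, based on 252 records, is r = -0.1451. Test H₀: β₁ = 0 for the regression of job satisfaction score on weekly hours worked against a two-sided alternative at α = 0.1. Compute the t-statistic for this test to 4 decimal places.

t = -2.3188

t = r·√(n − 2)/√(1 − r²) = -0.1451·√250/√0.978946 = -2.3188.
df = n − 2 = 250.
Two-sided p ≈ 0.0212, which is < 0.1, so reject H₀.
There is evidence of a linear association between weekly hours worked and job satisfaction score.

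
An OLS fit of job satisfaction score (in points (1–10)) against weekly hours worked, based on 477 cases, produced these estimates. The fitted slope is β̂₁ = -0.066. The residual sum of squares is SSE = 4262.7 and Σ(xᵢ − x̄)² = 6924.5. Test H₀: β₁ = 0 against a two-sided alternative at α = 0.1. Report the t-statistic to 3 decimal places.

t = -1.833

MSE = SSE/(n − 2) = 4262.7/475 = 8.97411.
SE(β̂₁) = √(MSE/Sₓₓ) = √(8.97411/6924.5) = 0.0359999.
t = -0.066 / 0.0359999 = -1.833.
df = n − 2 = 475.
Two-sided p ≈ 0.0674, which is < 0.1, so reject H₀.
There is evidence that weekly hours worked is associated with job satisfaction score.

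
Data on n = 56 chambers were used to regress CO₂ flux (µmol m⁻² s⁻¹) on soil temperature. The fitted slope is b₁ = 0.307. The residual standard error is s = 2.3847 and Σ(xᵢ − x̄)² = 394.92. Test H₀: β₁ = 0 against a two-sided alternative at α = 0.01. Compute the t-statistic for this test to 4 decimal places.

SE(b₁) = s/√Sₓₓ = 2.3847/√394.92 = 0.119999.
t = 0.307 / 0.119999 = 2.5583.
df = n − 2 = 54.
Two-sided p ≈ 0.0134, which is ≥ 0.01, so fail to reject H₀.
The data do not give significant evidence of an association between soil temperature and CO₂ flux.

t = 2.5583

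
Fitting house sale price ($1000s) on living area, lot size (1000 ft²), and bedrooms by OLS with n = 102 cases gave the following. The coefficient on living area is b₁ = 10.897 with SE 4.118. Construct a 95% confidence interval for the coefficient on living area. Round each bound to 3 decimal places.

(2.725, 19.069)

df = n − k − 1 = 102 − 3 − 1 = 98.
t* = t_{0.025, 98} = 1.984467.
Margin = t* × SE = 1.984467 × 4.118 = 8.17204.
CI: 10.897 ± 8.17204 → (2.725, 19.069).
With 95% confidence, each one-unit increase in living area is associated with a change of between 2.725 and 19.069 $1000s in house sale price, holding the other predictors fixed.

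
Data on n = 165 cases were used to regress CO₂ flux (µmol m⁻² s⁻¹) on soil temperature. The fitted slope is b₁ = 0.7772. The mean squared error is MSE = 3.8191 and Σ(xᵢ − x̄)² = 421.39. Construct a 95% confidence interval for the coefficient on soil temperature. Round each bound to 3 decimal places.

(0.589, 0.965)

SE(b₁) = √(MSE/Sₓₓ) = √(3.8191/421.39) = 0.0952003.
df = n − 2 = 163.
t* = t_{0.025, 163} = 1.974625.
Margin = t* × SE = 1.974625 × 0.0952003 = 0.18798.
CI: 0.7772 ± 0.18798 → (0.589, 0.965).
With 95% confidence, each one-unit increase in soil temperature is associated with a change of between 0.589 and 0.965 µmol m⁻² s⁻¹ in CO₂ flux.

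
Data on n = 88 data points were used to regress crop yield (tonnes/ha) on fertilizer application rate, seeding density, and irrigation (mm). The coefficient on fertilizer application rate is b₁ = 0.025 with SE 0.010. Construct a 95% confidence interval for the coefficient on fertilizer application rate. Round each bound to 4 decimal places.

(0.0051, 0.0449)

df = n − k − 1 = 88 − 3 − 1 = 84.
t* = t_{0.025, 84} = 1.98861.
Margin = t* × SE = 1.98861 × 0.010 = 0.019886.
CI: 0.025 ± 0.019886 → (0.0051, 0.0449).
With 95% confidence, each one-unit increase in fertilizer application rate is associated with a change of between 0.0051 and 0.0449 tonnes/ha in crop yield, holding the other predictors fixed.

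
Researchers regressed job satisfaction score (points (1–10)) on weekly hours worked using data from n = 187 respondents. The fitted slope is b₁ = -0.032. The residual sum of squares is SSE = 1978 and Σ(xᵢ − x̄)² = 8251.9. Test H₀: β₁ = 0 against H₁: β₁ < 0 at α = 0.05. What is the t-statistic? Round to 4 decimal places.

t = -0.8890

MSE = SSE/(n − 2) = 1978/185 = 10.6919.
SE(b₁) = √(MSE/Sₓₓ) = √(10.6919/8251.9) = 0.0359957.
t = -0.032 / 0.0359957 = -0.8890.
df = n − 2 = 185.
One-sided p ≈ 0.1876, which is ≥ 0.05, so fail to reject H₀.
The data do not give significant evidence that the true slope on weekly hours worked is negative.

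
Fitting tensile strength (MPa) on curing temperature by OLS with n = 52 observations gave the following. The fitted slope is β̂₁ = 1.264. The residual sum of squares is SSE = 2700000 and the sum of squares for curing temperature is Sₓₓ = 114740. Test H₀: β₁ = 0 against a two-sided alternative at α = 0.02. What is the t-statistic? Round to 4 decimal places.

MSE = SSE/(n − 2) = 2700000/50 = 54000.
SE(β̂₁) = √(MSE/Sₓₓ) = √(54000/114740) = 0.686024.
t = 1.264 / 0.686024 = 1.8425.
df = n − 2 = 50.
Two-sided p ≈ 0.0713, which is ≥ 0.02, so fail to reject H₀.
The data do not give significant evidence of an association between curing temperature and tensile strength.

t = 1.8425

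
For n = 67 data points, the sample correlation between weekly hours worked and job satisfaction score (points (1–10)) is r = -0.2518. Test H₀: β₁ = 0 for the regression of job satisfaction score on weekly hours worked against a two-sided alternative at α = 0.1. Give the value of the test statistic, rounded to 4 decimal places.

t = r·√(n − 2)/√(1 − r²) = -0.2518·√65/√0.936597 = -2.0977.
df = n − 2 = 65.
Two-sided p ≈ 0.0398, which is < 0.1, so reject H₀.
There is evidence of a linear association between weekly hours worked and job satisfaction score.

t = -2.0977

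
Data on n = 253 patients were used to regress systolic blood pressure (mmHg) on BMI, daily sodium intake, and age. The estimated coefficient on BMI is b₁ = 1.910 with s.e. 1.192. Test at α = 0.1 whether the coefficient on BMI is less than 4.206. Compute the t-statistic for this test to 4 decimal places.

t = -1.9262

H₀: β₁ = 4.206 vs H₁: β₁ < 4.206.
t = (b₁ − β₁⁰)/SE = (1.910 − 4.206) / 1.192 = -1.9262.
df = n − k − 1 = 253 − 3 − 1 = 249.
One-sided p ≈ 0.0276, which is < 0.1, so reject H₀.
There is evidence that the true slope on BMI is below 4.206 mmHg per unit, holding the other predictors fixed.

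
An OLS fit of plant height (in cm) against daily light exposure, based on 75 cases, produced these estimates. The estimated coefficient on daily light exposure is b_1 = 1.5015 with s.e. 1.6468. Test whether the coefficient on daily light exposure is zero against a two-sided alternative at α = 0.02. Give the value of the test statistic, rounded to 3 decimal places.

t = 0.912

H₀: β₁ = 0 vs H₁: β₁ ≠ 0.
t = (b_1 − β₁⁰)/SE = 1.5015 / 1.6468 = 0.912.
df = n − 2 = 75 − 2 = 73.
Two-sided p ≈ 0.3649, which is ≥ 0.02, so fail to reject H₀.
The data do not give significant evidence of an association between daily light exposure and plant height.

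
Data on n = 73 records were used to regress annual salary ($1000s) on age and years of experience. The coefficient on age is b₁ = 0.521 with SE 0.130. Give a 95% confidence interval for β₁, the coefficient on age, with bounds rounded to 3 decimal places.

df = n − k − 1 = 73 − 2 − 1 = 70.
t* = t_{0.025, 70} = 1.994437.
Margin = t* × SE = 1.994437 × 0.130 = 0.25928.
CI: 0.521 ± 0.25928 → (0.262, 0.780).
With 95% confidence, each one-unit increase in age is associated with a change of between 0.262 and 0.780 $1000s in annual salary, holding the other predictors fixed.

(0.262, 0.780)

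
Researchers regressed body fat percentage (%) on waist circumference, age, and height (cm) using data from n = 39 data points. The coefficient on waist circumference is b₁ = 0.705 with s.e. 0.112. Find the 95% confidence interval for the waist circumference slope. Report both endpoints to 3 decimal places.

(0.478, 0.932)

df = n − k − 1 = 39 − 3 − 1 = 35.
t* = t_{0.025, 35} = 2.030108.
Margin = t* × SE = 2.030108 × 0.112 = 0.22737.
CI: 0.705 ± 0.22737 → (0.478, 0.932).
With 95% confidence, each one-unit increase in waist circumference is associated with a change of between 0.478 and 0.932 % in body fat percentage, holding the other predictors fixed.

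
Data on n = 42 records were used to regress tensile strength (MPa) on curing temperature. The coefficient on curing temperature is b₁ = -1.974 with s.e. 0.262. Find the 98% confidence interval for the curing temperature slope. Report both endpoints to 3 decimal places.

(-2.609, -1.339)

df = n − 2 = 42 − 2 = 40.
t* = t_{0.01, 40} = 2.423257.
Margin = t* × SE = 2.423257 × 0.262 = 0.63489.
CI: -1.974 ± 0.63489 → (-2.609, -1.339).
With 98% confidence, each one-unit increase in curing temperature is associated with a change of between -2.609 and -1.339 MPa in tensile strength.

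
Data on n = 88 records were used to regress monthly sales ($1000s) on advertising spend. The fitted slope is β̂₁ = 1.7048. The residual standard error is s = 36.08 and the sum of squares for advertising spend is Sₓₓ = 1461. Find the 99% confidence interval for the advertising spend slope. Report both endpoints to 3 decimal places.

SE(β̂₁) = s/√Sₓₓ = 36.08/√1461 = 0.943934.
df = n − 2 = 86.
t* = t_{0.005, 86} = 2.634212.
Margin = t* × SE = 2.634212 × 0.943934 = 2.48652.
CI: 1.7048 ± 2.48652 → (-0.782, 4.191).
With 99% confidence, each one-unit increase in advertising spend is associated with a change of between -0.782 and 4.191 $1000s in monthly sales.

(-0.782, 4.191)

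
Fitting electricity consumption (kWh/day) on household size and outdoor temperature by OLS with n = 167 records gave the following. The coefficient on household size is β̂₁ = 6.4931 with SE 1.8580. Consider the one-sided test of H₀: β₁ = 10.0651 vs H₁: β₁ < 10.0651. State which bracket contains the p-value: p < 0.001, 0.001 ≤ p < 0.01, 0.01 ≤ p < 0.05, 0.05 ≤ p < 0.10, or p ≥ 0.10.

t = (6.4931 − 10.0651) / 1.8580 = -1.922.
df = n − k − 1 = 167 − 2 − 1 = 164.
One-sided p = P(T_{164} < t) ≈ 0.0281.
So 0.01 ≤ p < 0.05.

0.01 ≤ p < 0.05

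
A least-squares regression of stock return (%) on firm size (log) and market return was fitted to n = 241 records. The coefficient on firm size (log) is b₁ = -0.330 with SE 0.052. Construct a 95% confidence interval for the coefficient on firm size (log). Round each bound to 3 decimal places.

(-0.432, -0.228)

df = n − k − 1 = 241 − 2 − 1 = 238.
t* = t_{0.025, 238} = 1.969982.
Margin = t* × SE = 1.969982 × 0.052 = 0.10244.
CI: -0.330 ± 0.10244 → (-0.432, -0.228).
With 95% confidence, each one-unit increase in firm size (log) is associated with a change of between -0.432 and -0.228 % in stock return, holding the other predictors fixed.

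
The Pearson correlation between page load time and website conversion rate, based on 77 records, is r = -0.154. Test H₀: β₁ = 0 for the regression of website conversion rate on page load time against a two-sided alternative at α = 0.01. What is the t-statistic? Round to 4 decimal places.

t = r·√(n − 2)/√(1 − r²) = -0.154·√75/√0.976284 = -1.3498.
df = n − 2 = 75.
Two-sided p ≈ 0.1811, which is ≥ 0.01, so fail to reject H₀.
The data do not give significant evidence of a linear association between page load time and website conversion rate.

t = -1.3498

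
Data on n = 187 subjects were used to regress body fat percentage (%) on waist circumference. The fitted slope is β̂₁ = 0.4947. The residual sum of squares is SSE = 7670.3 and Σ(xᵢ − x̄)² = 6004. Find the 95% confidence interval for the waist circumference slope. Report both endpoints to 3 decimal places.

MSE = SSE/(n − 2) = 7670.3/185 = 41.4611.
SE(β̂₁) = √(MSE/Sₓₓ) = √(41.4611/6004) = 0.0830998.
df = n − 2 = 185.
t* = t_{0.025, 185} = 1.97287.
Margin = t* × SE = 1.97287 × 0.0830998 = 0.16395.
CI: 0.4947 ± 0.16395 → (0.331, 0.659).
With 95% confidence, each one-unit increase in waist circumference is associated with a change of between 0.331 and 0.659 % in body fat percentage.

(0.331, 0.659)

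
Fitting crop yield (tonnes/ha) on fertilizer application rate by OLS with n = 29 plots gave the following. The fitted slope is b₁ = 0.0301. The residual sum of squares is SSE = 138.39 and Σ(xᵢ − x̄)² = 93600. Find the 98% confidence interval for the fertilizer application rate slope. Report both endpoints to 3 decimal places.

MSE = SSE/(n − 2) = 138.39/27 = 5.12556.
SE(b₁) = √(MSE/Sₓₓ) = √(5.12556/93600) = 0.00740001.
df = n − 2 = 27.
t* = t_{0.01, 27} = 2.47266.
Margin = t* × SE = 2.47266 × 0.00740001 = 0.01830.
CI: 0.0301 ± 0.01830 → (0.012, 0.048).
With 98% confidence, each one-unit increase in fertilizer application rate is associated with a change of between 0.012 and 0.048 tonnes/ha in crop yield.

(0.012, 0.048)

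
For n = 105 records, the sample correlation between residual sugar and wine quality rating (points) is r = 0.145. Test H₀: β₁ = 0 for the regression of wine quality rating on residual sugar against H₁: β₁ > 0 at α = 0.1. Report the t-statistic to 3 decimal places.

t = 1.487

t = r·√(n − 2)/√(1 − r²) = 0.145·√103/√0.978975 = 1.487.
df = n − 2 = 103.
One-sided p ≈ 0.0700, which is < 0.1, so reject H₀.
There is evidence of a linear association between residual sugar and wine quality rating.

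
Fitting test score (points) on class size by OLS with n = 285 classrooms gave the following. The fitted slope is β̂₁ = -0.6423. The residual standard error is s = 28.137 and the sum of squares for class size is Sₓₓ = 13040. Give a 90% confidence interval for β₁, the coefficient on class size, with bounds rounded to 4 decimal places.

SE(β̂₁) = s/√Sₓₓ = 28.137/√13040 = 0.246399.
df = n − 2 = 283.
t* = t_{0.05, 283} = 1.650256.
Margin = t* × SE = 1.650256 × 0.246399 = 0.406621.
CI: -0.6423 ± 0.406621 → (-1.0489, -0.2357).
With 90% confidence, each one-unit increase in class size is associated with a change of between -1.0489 and -0.2357 points in test score.

(-1.0489, -0.2357)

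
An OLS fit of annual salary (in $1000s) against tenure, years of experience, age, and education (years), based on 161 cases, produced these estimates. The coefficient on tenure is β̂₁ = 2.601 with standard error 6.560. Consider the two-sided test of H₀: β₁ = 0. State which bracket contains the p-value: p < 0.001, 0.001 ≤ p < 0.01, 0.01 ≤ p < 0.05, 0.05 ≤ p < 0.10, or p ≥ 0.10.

t = 2.601 / 6.560 = 0.396.
df = n − k − 1 = 161 − 4 − 1 = 156.
Two-sided p = 2·P(T_{156} > |t|) ≈ 0.6923.
So p ≥ 0.10.

p ≥ 0.10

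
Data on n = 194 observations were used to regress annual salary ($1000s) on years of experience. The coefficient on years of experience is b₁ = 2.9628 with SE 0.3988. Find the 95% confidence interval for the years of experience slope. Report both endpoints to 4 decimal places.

df = n − 2 = 194 − 2 = 192.
t* = t_{0.025, 192} = 1.972396.
Margin = t* × SE = 1.972396 × 0.3988 = 0.786592.
CI: 2.9628 ± 0.786592 → (2.1762, 3.7494).
With 95% confidence, each one-unit increase in years of experience is associated with a change of between 2.1762 and 3.7494 $1000s in annual salary.

(2.1762, 3.7494)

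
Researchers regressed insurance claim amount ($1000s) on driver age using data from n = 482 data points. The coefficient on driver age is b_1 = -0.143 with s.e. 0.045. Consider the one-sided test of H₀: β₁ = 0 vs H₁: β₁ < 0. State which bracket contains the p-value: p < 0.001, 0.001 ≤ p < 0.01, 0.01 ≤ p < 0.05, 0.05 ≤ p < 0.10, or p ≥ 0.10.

t = -0.143 / 0.045 = -3.178.
df = n − 2 = 482 − 2 = 480.
One-sided p = P(T_{480} < t) ≈ 0.0008.
So p < 0.001.

p < 0.001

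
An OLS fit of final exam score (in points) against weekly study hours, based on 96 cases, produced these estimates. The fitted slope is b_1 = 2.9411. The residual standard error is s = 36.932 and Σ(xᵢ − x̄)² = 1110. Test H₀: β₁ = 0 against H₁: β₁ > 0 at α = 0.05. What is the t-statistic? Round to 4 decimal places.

t = 2.6532

SE(b_1) = s/√Sₓₓ = 36.932/√1110 = 1.10851.
t = 2.9411 / 1.10851 = 2.6532.
df = n − 2 = 94.
One-sided p ≈ 0.0047, which is < 0.05, so reject H₀.
There is evidence that the true slope on weekly study hours is positive.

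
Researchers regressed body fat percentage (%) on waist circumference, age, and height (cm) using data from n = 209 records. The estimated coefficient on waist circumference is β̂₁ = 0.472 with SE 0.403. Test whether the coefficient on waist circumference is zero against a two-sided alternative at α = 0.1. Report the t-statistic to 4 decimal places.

H₀: β₁ = 0 vs H₁: β₁ ≠ 0.
t = (β̂₁ − β₁⁰)/SE = 0.472 / 0.403 = 1.1712.
df = n − k − 1 = 209 − 3 − 1 = 205.
Two-sided p ≈ 0.2429, which is ≥ 0.1, so fail to reject H₀.
The data do not give significant evidence of an association between waist circumference and body fat percentage, after adjusting for the other predictors.

t = 1.1712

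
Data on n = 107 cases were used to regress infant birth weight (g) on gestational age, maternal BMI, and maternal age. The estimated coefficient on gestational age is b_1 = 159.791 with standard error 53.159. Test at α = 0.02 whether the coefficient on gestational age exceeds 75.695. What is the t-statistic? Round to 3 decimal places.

H₀: β₁ = 75.695 vs H₁: β₁ > 75.695.
t = (b_1 − β₁⁰)/SE = (159.791 − 75.695) / 53.159 = 1.582.
df = n − k − 1 = 107 − 3 − 1 = 103.
One-sided p ≈ 0.0584, which is ≥ 0.02, so fail to reject H₀.
The data do not give significant evidence that the true slope on gestational age exceeds 75.695 g per unit, holding the other predictors fixed.

t = 1.582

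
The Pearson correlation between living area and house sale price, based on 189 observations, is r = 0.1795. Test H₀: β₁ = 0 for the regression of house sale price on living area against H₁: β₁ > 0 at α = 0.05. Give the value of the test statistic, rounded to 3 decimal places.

t = r·√(n − 2)/√(1 − r²) = 0.1795·√187/√0.96778 = 2.495.
df = n − 2 = 187.
One-sided p ≈ 0.0067, which is < 0.05, so reject H₀.
There is evidence of a linear association between living area and house sale price.

t = 2.495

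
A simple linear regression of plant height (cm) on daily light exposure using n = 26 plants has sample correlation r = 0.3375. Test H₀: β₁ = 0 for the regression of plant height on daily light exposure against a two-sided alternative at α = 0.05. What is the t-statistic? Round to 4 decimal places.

t = 1.7565

t = r·√(n − 2)/√(1 − r²) = 0.3375·√24/√0.886094 = 1.7565.
df = n − 2 = 24.
Two-sided p ≈ 0.0918, which is ≥ 0.05, so fail to reject H₀.
The data do not give significant evidence of a linear association between daily light exposure and plant height.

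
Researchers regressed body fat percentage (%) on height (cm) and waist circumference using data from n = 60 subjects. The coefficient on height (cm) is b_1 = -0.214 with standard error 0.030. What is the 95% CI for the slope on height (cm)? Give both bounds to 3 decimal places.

df = n − k − 1 = 60 − 2 − 1 = 57.
t* = t_{0.025, 57} = 2.002465.
Margin = t* × SE = 2.002465 × 0.030 = 0.06007.
CI: -0.214 ± 0.06007 → (-0.274, -0.154).
With 95% confidence, each one-unit increase in height (cm) is associated with a change of between -0.274 and -0.154 % in body fat percentage, holding the other predictors fixed.

(-0.274, -0.154)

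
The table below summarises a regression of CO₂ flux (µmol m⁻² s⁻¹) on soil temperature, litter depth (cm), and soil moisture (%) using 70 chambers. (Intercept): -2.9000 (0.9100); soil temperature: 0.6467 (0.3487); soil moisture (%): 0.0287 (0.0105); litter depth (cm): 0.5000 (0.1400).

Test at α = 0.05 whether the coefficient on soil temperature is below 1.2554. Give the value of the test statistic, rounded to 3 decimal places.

t = -1.746

Read off: b = 0.6467, SE = 0.3487 for soil temperature.
H₀: β₁ = 1.2554 vs H₁: β₁ < 1.2554.
t = (0.6467 − 1.2554) / 0.3487 = -1.746.
df = n − k − 1 = 70 − 3 − 1 = 66.
One-sided p ≈ 0.0428, which is < 0.05, so reject H₀.
There is evidence that the true slope on soil temperature is below 1.2554 µmol m⁻² s⁻¹ per unit, holding the other predictors fixed.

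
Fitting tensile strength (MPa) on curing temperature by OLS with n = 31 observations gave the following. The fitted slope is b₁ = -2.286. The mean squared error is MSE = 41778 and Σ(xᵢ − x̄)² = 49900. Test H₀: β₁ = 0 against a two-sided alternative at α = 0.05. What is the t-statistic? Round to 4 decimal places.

t = -2.4983

SE(b₁) = √(MSE/Sₓₓ) = √(41778/49900) = 0.915005.
t = -2.286 / 0.915005 = -2.4983.
df = n − 2 = 29.
Two-sided p ≈ 0.0184, which is < 0.05, so reject H₀.
There is evidence that curing temperature is associated with tensile strength.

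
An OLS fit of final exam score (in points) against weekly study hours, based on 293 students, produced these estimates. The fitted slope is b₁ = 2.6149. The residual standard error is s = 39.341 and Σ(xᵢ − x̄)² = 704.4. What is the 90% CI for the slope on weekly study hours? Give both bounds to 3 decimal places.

SE(b₁) = s/√Sₓₓ = 39.341/√704.4 = 1.4823.
df = n − 2 = 291.
t* = t_{0.05, 291} = 1.650107.
Margin = t* × SE = 1.650107 × 1.4823 = 2.44595.
CI: 2.6149 ± 2.44595 → (0.169, 5.061).
With 90% confidence, each one-unit increase in weekly study hours is associated with a change of between 0.169 and 5.061 points in final exam score.

(0.169, 5.061)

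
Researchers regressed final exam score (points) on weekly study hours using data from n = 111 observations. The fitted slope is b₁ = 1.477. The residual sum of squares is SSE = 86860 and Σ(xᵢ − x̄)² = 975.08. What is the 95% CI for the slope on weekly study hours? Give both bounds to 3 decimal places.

(-0.315, 3.269)

MSE = SSE/(n − 2) = 86860/109 = 796.881.
SE(b₁) = √(MSE/Sₓₓ) = √(796.881/975.08) = 0.904017.
df = n − 2 = 109.
t* = t_{0.025, 109} = 1.981967.
Margin = t* × SE = 1.981967 × 0.904017 = 1.79173.
CI: 1.477 ± 1.79173 → (-0.315, 3.269).
With 95% confidence, each one-unit increase in weekly study hours is associated with a change of between -0.315 and 3.269 points in final exam score.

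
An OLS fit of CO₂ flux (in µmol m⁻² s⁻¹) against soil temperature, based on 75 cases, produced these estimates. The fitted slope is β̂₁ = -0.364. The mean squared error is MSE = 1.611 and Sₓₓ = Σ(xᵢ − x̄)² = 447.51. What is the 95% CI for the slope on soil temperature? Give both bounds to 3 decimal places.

(-0.484, -0.244)

SE(β̂₁) = √(MSE/Sₓₓ) = √(1.611/447.51) = 0.0599993.
df = n − 2 = 73.
t* = t_{0.025, 73} = 1.992997.
Margin = t* × SE = 1.992997 × 0.0599993 = 0.11958.
CI: -0.364 ± 0.11958 → (-0.484, -0.244).
With 95% confidence, each one-unit increase in soil temperature is associated with a change of between -0.484 and -0.244 µmol m⁻² s⁻¹ in CO₂ flux.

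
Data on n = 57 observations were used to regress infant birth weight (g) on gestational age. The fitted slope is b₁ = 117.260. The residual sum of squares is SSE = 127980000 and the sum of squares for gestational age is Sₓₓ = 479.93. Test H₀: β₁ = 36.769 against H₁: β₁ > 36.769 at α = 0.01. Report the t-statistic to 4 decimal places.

t = 1.1560

MSE = SSE/(n − 2) = 127980000/55 = 2.32691e+06.
SE(b₁) = √(MSE/Sₓₓ) = √(2.32691e+06/479.93) = 69.6307.
t = (117.260 − 36.769) / 69.6307 = 1.1560.
df = n − 2 = 55.
One-sided p ≈ 0.1263, which is ≥ 0.01, so fail to reject H₀.
The data do not give significant evidence that the true slope on gestational age exceeds 36.769 g per unit.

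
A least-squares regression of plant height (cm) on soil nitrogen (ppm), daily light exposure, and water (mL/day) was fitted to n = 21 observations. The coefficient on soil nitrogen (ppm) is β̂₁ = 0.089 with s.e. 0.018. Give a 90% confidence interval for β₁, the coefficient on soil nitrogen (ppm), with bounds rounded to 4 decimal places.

(0.0577, 0.1203)

df = n − k − 1 = 21 − 3 − 1 = 17.
t* = t_{0.05, 17} = 1.739607.
Margin = t* × SE = 1.739607 × 0.018 = 0.031313.
CI: 0.089 ± 0.031313 → (0.0577, 0.1203).
With 90% confidence, each one-unit increase in soil nitrogen (ppm) is associated with a change of between 0.0577 and 0.1203 cm in plant height, holding the other predictors fixed.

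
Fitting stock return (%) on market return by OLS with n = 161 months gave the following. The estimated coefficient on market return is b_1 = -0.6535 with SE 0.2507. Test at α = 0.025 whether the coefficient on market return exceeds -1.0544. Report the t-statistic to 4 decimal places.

H₀: β₁ = -1.0544 vs H₁: β₁ > -1.0544.
t = (b_1 − β₁⁰)/SE = (-0.6535 − (-1.0544)) / 0.2507 = 1.5991.
df = n − 2 = 161 − 2 = 159.
One-sided p ≈ 0.0559, which is ≥ 0.025, so fail to reject H₀.
The data do not give significant evidence that the true slope on market return exceeds -1.0544 % per unit.

t = 1.5991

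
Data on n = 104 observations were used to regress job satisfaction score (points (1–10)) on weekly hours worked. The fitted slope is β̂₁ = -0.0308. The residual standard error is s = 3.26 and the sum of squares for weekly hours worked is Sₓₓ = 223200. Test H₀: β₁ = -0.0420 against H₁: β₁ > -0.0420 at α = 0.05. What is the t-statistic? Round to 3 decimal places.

SE(β̂₁) = s/√Sₓₓ = 3.26/√223200 = 0.00690034.
t = (-0.0308 − (-0.0420)) / 0.00690034 = 1.623.
df = n − 2 = 102.
One-sided p ≈ 0.0538, which is ≥ 0.05, so fail to reject H₀.
The data do not give significant evidence that the true slope on weekly hours worked exceeds -0.0420 points (1–10) per unit.

t = 1.623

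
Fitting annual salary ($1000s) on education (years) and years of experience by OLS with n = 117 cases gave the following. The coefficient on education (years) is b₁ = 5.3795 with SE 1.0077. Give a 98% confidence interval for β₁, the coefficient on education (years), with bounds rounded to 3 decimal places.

(3.002, 7.757)

df = n − k − 1 = 117 − 2 − 1 = 114.
t* = t_{0.01, 114} = 2.359504.
Margin = t* × SE = 2.359504 × 1.0077 = 2.37767.
CI: 5.3795 ± 2.37767 → (3.002, 7.757).
With 98% confidence, each one-unit increase in education (years) is associated with a change of between 3.002 and 7.757 $1000s in annual salary, holding the other predictors fixed.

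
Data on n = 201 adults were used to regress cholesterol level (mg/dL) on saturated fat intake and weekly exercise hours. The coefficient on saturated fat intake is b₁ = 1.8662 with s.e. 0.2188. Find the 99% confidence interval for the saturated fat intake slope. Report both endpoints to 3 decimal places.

df = n − k − 1 = 201 − 2 − 1 = 198.
t* = t_{0.005, 198} = 2.600887.
Margin = t* × SE = 2.600887 × 0.2188 = 0.56907.
CI: 1.8662 ± 0.56907 → (1.297, 2.435).
With 99% confidence, each one-unit increase in saturated fat intake is associated with a change of between 1.297 and 2.435 mg/dL in cholesterol level, holding the other predictors fixed.

(1.297, 2.435)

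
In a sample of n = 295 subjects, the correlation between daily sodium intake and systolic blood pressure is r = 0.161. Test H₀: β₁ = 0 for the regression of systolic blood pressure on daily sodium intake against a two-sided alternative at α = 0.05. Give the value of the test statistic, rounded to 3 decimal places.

t = r·√(n − 2)/√(1 − r²) = 0.161·√293/√0.974079 = 2.792.
df = n − 2 = 293.
Two-sided p ≈ 0.0056, which is < 0.05, so reject H₀.
There is evidence of a linear association between daily sodium intake and systolic blood pressure.

t = 2.792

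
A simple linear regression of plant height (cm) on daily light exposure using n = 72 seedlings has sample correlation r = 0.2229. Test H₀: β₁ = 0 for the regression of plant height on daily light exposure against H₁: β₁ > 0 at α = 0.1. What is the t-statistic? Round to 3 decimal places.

t = r·√(n − 2)/√(1 − r²) = 0.2229·√70/√0.950316 = 1.913.
df = n − 2 = 70.
One-sided p ≈ 0.0299, which is < 0.1, so reject H₀.
There is evidence of a linear association between daily light exposure and plant height.

t = 1.913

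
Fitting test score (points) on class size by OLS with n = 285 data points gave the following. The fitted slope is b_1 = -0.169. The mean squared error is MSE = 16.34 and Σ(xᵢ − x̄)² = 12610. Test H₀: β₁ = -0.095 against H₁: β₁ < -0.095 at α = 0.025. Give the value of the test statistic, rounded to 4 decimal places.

SE(b_1) = √(MSE/Sₓₓ) = √(16.34/12610) = 0.0359972.
t = (-0.169 − (-0.095)) / 0.0359972 = -2.0557.
df = n − 2 = 283.
One-sided p ≈ 0.0204, which is < 0.025, so reject H₀.
There is evidence that the true slope on class size is below -0.095 points per unit.

t = -2.0557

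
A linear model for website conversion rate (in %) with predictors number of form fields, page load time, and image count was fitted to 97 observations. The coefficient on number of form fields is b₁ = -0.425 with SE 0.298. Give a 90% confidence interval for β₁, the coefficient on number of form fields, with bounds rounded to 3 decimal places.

df = n − k − 1 = 97 − 3 − 1 = 93.
t* = t_{0.05, 93} = 1.661404.
Margin = t* × SE = 1.661404 × 0.298 = 0.49510.
CI: -0.425 ± 0.49510 → (-0.920, 0.070).
With 90% confidence, each one-unit increase in number of form fields is associated with a change of between -0.920 and 0.070 % in website conversion rate, holding the other predictors fixed.

(-0.920, 0.070)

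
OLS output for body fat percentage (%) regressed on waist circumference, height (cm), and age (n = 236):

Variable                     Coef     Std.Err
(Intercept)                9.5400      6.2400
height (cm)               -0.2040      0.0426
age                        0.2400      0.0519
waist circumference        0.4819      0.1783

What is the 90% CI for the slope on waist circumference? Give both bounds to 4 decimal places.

Read off: b = 0.4819, SE = 0.1783 for waist circumference.
df = n − k − 1 = 236 − 3 − 1 = 232.
t* = t_{0.05, 232} = 1.651448.
Margin = t* × SE = 1.651448 × 0.1783 = 0.294453.
CI: 0.4819 ± 0.294453 → (0.1874, 0.7764).

(0.1874, 0.7764)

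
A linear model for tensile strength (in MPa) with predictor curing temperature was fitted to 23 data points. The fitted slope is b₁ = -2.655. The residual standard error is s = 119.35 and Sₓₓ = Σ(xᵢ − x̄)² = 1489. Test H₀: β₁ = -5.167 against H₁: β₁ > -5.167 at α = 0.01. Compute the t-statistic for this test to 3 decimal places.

SE(b₁) = s/√Sₓₓ = 119.35/√1489 = 3.09297.
t = (-2.655 − (-5.167)) / 3.09297 = 0.812.
df = n − 2 = 21.
One-sided p ≈ 0.2129, which is ≥ 0.01, so fail to reject H₀.
The data do not give significant evidence that the true slope on curing temperature exceeds -5.167 MPa per unit.

t = 0.812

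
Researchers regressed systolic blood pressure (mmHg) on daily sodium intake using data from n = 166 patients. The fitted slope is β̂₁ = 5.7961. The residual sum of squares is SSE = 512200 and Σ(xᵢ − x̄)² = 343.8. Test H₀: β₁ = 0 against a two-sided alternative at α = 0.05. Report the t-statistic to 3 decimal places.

t = 1.923

MSE = SSE/(n − 2) = 512200/164 = 3123.17.
SE(β̂₁) = √(MSE/Sₓₓ) = √(3123.17/343.8) = 3.01401.
t = 5.7961 / 3.01401 = 1.923.
df = n − 2 = 164.
Two-sided p ≈ 0.0562, which is ≥ 0.05, so fail to reject H₀.
The data do not give significant evidence of an association between daily sodium intake and systolic blood pressure.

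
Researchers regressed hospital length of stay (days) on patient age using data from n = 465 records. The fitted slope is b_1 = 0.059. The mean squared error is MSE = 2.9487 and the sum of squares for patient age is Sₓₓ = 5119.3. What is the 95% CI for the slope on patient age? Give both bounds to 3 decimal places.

(0.012, 0.106)

SE(b_1) = √(MSE/Sₓₓ) = √(2.9487/5119.3) = 0.0239999.
df = n − 2 = 463.
t* = t_{0.025, 463} = 1.965101.
Margin = t* × SE = 1.965101 × 0.0239999 = 0.04716.
CI: 0.059 ± 0.04716 → (0.012, 0.106).
With 95% confidence, each one-unit increase in patient age is associated with a change of between 0.012 and 0.106 days in hospital length of stay.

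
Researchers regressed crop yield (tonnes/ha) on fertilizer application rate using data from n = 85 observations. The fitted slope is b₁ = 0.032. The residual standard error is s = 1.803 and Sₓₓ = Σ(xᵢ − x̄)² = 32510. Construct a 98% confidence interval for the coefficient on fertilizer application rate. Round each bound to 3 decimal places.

(0.008, 0.056)

SE(b₁) = s/√Sₓₓ = 1.803/√32510 = 0.00999971.
df = n − 2 = 83.
t* = t_{0.01, 83} = 2.372119.
Margin = t* × SE = 2.372119 × 0.00999971 = 0.02372.
CI: 0.032 ± 0.02372 → (0.008, 0.056).
With 98% confidence, each one-unit increase in fertilizer application rate is associated with a change of between 0.008 and 0.056 tonnes/ha in crop yield.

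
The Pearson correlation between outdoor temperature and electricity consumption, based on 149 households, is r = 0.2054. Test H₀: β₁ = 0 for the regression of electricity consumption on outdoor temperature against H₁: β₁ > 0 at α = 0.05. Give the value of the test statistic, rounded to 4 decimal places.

t = r·√(n − 2)/√(1 − r²) = 0.2054·√147/√0.957811 = 2.5446.
df = n − 2 = 147.
One-sided p ≈ 0.0060, which is < 0.05, so reject H₀.
There is evidence of a linear association between outdoor temperature and electricity consumption.

t = 2.5446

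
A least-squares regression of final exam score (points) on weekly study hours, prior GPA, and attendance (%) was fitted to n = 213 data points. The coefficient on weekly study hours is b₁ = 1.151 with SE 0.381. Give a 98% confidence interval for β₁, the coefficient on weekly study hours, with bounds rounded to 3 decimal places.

df = n − k − 1 = 213 − 3 − 1 = 209.
t* = t_{0.01, 209} = 2.344322.
Margin = t* × SE = 2.344322 × 0.381 = 0.89319.
CI: 1.151 ± 0.89319 → (0.258, 2.044).
With 98% confidence, each one-unit increase in weekly study hours is associated with a change of between 0.258 and 2.044 points in final exam score, holding the other predictors fixed.

(0.258, 2.044)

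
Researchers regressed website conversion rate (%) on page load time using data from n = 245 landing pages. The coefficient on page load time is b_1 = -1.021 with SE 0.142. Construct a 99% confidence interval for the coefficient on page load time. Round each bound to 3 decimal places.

(-1.390, -0.652)

df = n − 2 = 245 − 2 = 243.
t* = t_{0.005, 243} = 2.596212.
Margin = t* × SE = 2.596212 × 0.142 = 0.36866.
CI: -1.021 ± 0.36866 → (-1.390, -0.652).
With 99% confidence, each one-unit increase in page load time is associated with a change of between -1.390 and -0.652 % in website conversion rate.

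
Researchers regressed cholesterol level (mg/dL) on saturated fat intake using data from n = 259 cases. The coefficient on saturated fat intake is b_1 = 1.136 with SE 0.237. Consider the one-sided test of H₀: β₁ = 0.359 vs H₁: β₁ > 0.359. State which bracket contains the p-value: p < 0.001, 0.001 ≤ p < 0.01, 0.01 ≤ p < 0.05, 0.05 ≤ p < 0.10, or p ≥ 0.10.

p < 0.001

t = (1.136 − 0.359) / 0.237 = 3.278.
df = n − 2 = 259 − 2 = 257.
One-sided p = P(T_{257} > t) ≈ 0.0006.
So p < 0.001.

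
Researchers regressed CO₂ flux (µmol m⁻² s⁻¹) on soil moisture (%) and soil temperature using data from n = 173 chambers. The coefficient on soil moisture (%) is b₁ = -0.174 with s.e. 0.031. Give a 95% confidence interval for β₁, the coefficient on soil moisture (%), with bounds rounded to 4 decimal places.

(-0.2352, -0.1128)

df = n − k − 1 = 173 − 2 − 1 = 170.
t* = t_{0.025, 170} = 1.974017.
Margin = t* × SE = 1.974017 × 0.031 = 0.061195.
CI: -0.174 ± 0.061195 → (-0.2352, -0.1128).
With 95% confidence, each one-unit increase in soil moisture (%) is associated with a change of between -0.2352 and -0.1128 µmol m⁻² s⁻¹ in CO₂ flux, holding the other predictors fixed.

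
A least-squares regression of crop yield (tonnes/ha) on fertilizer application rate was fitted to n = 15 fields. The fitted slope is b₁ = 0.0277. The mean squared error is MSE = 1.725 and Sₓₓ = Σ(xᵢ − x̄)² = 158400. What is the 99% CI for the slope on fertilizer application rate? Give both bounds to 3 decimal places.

(0.018, 0.038)

SE(b₁) = √(MSE/Sₓₓ) = √(1.725/158400) = 0.00330002.
df = n − 2 = 13.
t* = t_{0.005, 13} = 3.012276.
Margin = t* × SE = 3.012276 × 0.00330002 = 0.00994.
CI: 0.0277 ± 0.00994 → (0.018, 0.038).
With 99% confidence, each one-unit increase in fertilizer application rate is associated with a change of between 0.018 and 0.038 tonnes/ha in crop yield.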